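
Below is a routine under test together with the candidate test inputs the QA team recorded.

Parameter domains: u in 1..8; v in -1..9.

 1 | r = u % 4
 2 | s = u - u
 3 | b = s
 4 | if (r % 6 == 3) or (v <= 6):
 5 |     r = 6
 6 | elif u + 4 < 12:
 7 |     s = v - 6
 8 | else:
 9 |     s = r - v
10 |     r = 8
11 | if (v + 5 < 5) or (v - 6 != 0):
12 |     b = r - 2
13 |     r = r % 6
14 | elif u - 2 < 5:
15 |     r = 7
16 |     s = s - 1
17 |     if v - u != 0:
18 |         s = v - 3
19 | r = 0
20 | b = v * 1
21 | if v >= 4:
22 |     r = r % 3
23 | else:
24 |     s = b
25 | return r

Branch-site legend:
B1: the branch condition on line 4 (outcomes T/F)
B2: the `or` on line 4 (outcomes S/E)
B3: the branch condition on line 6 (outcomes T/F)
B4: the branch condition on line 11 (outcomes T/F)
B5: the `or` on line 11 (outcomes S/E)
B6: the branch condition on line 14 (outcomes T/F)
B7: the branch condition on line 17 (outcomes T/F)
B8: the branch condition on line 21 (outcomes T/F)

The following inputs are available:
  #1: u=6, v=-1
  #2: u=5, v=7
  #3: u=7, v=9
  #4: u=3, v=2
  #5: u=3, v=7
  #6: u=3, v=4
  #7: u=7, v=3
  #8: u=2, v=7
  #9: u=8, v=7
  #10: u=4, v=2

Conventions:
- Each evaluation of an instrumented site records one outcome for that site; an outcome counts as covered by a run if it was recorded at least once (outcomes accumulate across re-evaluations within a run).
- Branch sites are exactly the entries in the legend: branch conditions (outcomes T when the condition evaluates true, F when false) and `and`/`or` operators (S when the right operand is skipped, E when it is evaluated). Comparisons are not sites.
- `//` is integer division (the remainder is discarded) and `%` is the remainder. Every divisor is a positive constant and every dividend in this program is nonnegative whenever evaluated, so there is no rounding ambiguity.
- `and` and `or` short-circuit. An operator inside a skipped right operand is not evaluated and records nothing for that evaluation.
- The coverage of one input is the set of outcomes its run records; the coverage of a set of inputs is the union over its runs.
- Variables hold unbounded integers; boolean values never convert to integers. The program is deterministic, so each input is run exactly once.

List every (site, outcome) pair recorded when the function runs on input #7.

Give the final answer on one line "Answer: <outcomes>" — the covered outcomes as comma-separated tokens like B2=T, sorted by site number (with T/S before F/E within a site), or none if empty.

Event log for input #7 (u=7, v=3):
  B2->S, B1->T, B5->E, B4->T, B8->F
collecting distinct outcomes: B1=T, B2=S, B4=T, B5=E, B8=F

Answer: B1=T, B2=S, B4=T, B5=E, B8=F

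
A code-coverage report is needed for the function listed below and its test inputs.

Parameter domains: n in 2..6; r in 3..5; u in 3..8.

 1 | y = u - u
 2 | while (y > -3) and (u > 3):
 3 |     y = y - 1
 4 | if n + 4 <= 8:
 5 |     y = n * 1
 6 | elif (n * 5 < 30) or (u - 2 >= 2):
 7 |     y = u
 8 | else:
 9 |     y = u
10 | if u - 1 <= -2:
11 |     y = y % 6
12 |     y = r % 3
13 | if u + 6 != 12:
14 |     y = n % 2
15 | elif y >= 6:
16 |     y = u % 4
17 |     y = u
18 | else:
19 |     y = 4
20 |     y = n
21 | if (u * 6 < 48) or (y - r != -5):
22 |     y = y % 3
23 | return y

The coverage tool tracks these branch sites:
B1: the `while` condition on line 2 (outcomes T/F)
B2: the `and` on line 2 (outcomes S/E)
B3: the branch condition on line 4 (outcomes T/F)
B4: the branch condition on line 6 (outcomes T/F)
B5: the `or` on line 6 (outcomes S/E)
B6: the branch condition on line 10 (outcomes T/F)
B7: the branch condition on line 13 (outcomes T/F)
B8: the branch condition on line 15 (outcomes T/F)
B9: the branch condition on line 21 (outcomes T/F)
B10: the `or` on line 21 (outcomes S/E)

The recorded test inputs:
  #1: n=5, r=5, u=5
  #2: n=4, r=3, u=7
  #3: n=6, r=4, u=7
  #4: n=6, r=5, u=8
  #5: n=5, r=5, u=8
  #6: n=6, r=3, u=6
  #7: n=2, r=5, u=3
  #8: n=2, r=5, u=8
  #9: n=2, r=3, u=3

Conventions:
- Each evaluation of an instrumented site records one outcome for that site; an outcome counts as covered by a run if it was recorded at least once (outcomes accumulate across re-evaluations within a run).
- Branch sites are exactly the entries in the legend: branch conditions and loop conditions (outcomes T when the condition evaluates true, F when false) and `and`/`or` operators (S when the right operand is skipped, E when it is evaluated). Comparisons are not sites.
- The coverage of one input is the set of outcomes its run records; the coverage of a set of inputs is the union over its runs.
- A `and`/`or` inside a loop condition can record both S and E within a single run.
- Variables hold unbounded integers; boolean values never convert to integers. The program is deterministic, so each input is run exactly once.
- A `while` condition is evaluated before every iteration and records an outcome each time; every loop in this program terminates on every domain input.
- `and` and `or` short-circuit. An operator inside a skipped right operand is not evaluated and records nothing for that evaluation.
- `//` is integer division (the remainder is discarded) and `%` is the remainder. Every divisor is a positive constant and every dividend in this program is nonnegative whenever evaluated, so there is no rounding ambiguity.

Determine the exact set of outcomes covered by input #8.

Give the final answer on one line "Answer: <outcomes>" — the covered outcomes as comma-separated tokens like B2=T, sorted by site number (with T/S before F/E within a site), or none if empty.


Simulating input #8 (n=2, r=5, u=8) step by step:
  B2->E, B1->T, B2->E, B1->T, B2->E, B1->T, B2->S, B1->F, B3->T, B6->F
  B7->T, B10->E, B9->F
distinct outcomes covered: B1=T, B1=F, B2=S, B2=E, B3=T, B6=F, B7=T, B9=F, B10=E
Answer: B1=T, B1=F, B2=S, B2=E, B3=T, B6=F, B7=T, B9=F, B10=E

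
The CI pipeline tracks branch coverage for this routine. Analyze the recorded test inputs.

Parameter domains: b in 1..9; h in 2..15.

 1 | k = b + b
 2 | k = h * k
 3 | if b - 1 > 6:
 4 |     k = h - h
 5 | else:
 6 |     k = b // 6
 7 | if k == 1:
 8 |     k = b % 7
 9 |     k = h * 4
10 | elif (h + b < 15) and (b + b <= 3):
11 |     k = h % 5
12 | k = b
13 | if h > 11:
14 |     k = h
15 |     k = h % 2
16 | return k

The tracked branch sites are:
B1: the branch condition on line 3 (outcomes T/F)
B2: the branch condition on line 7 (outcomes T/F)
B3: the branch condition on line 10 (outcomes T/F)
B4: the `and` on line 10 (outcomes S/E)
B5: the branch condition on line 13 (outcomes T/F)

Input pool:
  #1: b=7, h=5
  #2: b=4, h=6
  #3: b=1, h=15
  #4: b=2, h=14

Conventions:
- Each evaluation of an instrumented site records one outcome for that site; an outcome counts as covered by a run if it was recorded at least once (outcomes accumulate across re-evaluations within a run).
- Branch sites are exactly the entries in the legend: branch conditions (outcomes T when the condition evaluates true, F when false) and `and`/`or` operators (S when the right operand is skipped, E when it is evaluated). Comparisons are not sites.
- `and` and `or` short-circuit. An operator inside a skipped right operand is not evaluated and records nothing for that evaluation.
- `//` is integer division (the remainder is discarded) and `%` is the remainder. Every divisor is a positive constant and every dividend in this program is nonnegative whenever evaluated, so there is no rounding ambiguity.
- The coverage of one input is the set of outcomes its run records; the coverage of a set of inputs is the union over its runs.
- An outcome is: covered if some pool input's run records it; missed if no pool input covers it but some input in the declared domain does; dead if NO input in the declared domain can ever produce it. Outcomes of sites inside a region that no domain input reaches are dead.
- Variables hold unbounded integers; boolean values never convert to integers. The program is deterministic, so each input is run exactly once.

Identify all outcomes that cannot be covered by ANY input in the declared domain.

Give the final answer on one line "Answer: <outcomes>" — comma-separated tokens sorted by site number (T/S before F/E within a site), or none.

sweeping the full domain (126 inputs) for each outcome:
  reachable outcomes have witnesses, e.g. B1=T (e.g. b=8, h=2), B1=F (e.g. b=1, h=2), B2=T (e.g. b=6, h=2), B2=F (e.g. b=1, h=2)

Answer: none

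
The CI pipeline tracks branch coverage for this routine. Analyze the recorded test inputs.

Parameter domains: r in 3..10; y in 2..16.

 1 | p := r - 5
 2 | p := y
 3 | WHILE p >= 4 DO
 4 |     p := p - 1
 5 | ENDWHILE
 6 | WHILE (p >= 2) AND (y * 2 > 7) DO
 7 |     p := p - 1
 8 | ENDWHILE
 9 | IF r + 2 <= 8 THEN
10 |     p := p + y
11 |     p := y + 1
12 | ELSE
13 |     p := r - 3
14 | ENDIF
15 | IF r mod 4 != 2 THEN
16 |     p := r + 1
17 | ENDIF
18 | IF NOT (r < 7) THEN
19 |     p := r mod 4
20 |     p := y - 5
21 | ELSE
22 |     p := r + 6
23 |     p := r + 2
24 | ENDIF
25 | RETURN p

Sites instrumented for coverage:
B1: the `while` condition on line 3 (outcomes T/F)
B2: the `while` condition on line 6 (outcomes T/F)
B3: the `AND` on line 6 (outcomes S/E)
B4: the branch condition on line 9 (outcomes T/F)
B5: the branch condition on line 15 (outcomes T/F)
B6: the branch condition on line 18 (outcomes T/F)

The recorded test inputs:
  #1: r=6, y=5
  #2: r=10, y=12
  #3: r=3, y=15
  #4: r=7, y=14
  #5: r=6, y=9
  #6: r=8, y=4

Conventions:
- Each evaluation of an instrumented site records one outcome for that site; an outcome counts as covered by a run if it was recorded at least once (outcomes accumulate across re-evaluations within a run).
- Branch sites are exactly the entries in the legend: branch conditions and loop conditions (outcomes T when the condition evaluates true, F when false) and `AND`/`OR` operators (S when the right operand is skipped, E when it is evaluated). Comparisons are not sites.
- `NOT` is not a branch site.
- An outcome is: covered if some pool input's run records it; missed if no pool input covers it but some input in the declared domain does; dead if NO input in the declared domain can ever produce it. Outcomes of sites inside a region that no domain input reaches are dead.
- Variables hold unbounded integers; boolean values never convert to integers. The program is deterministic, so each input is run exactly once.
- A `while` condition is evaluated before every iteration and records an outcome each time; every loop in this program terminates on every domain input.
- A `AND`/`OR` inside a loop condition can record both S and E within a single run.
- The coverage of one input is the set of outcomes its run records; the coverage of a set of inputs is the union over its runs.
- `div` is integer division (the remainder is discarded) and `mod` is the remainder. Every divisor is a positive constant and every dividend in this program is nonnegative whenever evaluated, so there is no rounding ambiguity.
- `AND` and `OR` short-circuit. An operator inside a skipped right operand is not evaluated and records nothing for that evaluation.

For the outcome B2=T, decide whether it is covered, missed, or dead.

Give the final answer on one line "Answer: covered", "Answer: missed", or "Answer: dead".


B2=T is recorded by pool input(s) 1, 2, 3, 4, 5, 6 -> covered
Answer: covered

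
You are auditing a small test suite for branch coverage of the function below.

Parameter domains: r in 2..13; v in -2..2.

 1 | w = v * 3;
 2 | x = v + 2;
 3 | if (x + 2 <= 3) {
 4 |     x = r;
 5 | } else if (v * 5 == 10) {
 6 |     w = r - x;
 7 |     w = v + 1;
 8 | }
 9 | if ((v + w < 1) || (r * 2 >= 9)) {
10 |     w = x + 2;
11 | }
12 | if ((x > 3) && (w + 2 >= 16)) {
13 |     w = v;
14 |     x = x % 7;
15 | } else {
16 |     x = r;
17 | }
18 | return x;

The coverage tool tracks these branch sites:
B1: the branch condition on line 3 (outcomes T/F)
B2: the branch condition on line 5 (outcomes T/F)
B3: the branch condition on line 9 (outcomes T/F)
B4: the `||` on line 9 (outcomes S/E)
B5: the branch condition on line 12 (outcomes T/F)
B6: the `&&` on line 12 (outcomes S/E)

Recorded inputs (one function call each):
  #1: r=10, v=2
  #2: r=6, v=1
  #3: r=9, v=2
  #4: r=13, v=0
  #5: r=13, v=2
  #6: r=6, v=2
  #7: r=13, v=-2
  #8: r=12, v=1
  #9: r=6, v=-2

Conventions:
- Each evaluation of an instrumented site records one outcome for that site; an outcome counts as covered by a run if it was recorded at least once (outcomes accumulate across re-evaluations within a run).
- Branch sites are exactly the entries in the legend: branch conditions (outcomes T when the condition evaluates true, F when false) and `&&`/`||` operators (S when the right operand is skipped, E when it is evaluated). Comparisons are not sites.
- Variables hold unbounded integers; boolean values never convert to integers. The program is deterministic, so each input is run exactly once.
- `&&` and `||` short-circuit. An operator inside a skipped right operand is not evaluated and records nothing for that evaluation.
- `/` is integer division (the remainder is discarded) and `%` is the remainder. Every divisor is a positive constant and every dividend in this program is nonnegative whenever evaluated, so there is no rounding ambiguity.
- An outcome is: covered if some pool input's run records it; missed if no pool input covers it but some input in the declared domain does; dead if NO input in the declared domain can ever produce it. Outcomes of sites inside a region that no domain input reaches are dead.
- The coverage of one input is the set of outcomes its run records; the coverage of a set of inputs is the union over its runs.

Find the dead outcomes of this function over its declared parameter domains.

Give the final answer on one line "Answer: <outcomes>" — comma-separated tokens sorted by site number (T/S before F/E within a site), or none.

sweeping the full domain (60 inputs) for each outcome:
  reachable outcomes have witnesses, e.g. B1=T (e.g. r=2, v=-2), B1=F (e.g. r=2, v=0), B2=T (e.g. r=2, v=2), B2=F (e.g. r=2, v=0)

Answer: none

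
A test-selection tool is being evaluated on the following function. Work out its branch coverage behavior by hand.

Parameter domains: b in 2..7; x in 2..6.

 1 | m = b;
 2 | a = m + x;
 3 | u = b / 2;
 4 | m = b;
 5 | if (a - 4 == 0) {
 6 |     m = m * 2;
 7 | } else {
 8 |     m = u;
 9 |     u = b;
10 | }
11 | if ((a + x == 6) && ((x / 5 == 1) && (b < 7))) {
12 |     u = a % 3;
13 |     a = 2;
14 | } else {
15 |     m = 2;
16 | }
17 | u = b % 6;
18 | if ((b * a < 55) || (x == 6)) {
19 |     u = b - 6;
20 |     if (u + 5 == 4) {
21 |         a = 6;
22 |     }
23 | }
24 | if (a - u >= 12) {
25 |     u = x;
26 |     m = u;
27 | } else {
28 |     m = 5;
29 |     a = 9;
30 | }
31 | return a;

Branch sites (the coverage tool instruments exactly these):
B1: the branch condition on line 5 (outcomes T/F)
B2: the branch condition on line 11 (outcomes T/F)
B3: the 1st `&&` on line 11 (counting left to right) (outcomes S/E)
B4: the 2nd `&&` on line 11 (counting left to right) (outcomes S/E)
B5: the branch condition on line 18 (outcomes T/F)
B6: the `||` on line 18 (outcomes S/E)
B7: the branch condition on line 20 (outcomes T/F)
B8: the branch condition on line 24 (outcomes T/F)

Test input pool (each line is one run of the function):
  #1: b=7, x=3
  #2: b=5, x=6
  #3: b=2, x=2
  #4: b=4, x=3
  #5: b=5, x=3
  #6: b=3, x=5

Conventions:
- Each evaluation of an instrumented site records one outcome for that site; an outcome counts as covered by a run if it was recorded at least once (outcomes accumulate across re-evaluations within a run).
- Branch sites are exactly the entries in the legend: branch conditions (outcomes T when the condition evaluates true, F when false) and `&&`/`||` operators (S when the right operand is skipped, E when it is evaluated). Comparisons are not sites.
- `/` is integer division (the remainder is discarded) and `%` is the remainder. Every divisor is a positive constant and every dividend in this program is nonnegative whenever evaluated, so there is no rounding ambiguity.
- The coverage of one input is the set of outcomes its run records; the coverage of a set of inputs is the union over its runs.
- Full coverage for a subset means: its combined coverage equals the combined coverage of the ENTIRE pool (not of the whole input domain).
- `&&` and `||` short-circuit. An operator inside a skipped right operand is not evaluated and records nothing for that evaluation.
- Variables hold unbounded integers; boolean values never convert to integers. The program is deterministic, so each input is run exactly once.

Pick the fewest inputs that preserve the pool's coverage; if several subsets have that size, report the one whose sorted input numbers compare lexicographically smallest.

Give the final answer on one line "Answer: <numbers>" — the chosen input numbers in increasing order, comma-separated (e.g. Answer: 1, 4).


input #1 (b=7, x=3): events B1->F, B3->S, B2->F, B6->E, B5->F, B8->F; covers B1=F, B2=F, B3=S, B5=F, B6=E, B8=F
input #2 (b=5, x=6): events B1->F, B3->S, B2->F, B6->E, B5->T, B7->T, B8->F; covers B1=F, B2=F, B3=S, B5=T, B6=E, B7=T, B8=F
input #3 (b=2, x=2): events B1->T, B3->E, B4->S, B2->F, B6->S, B5->T, B7->F, B8->F; covers B1=T, B2=F, B3=E, B4=S, B5=T, B6=S, B7=F, B8=F
input #4 (b=4, x=3): events B1->F, B3->S, B2->F, B6->S, B5->T, B7->F, B8->F; covers B1=F, B2=F, B3=S, B5=T, B6=S, B7=F, B8=F
input #5 (b=5, x=3): events B1->F, B3->S, B2->F, B6->S, B5->T, B7->T, B8->F; covers B1=F, B2=F, B3=S, B5=T, B6=S, B7=T, B8=F
input #6 (b=3, x=5): events B1->F, B3->S, B2->F, B6->S, B5->T, B7->F, B8->F; covers B1=F, B2=F, B3=S, B5=T, B6=S, B7=F, B8=F
pool-wide coverage (13 outcomes): B1=T, B1=F, B2=F, B3=S, B3=E, B4=S, B5=T, B5=F, B6=S, B6=E, B7=T, B7=F, B8=F
checked all size-1 subsets: none covers 13 outcomes (max 8/13)
checked all size-2 subsets: none covers 13 outcomes (max 12/13)
at size 3, {1, 2, 3} reaches all 13 outcomes; every lexicographically earlier size-3 subset fails
Answer: 1, 2, 3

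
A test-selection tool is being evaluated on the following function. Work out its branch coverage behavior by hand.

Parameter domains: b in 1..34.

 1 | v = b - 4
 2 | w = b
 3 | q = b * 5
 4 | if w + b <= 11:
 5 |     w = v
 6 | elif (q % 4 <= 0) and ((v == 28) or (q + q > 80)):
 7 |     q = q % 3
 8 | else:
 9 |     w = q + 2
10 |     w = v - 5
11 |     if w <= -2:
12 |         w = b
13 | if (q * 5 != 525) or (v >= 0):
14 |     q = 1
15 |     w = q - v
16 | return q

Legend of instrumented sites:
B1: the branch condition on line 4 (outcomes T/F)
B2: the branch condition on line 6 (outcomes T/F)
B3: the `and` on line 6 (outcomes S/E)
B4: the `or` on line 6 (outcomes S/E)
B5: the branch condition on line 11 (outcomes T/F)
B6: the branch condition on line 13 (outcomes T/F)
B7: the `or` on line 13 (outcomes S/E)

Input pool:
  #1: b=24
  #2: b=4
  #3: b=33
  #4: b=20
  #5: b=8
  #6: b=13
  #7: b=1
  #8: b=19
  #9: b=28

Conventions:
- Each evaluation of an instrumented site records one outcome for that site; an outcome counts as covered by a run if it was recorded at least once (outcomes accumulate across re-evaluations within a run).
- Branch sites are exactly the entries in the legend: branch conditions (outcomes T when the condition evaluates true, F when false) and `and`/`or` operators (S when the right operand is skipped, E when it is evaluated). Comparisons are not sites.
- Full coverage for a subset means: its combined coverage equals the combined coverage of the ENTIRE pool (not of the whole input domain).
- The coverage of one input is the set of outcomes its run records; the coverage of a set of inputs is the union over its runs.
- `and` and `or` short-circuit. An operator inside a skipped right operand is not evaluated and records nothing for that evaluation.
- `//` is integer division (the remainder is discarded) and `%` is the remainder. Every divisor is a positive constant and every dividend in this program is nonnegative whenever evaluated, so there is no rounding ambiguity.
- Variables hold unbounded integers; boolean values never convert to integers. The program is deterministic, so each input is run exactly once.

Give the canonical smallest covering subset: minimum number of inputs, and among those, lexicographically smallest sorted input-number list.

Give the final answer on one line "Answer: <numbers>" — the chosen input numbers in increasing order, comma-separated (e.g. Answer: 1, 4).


input #1, b=24: events B1->F, B3->E, B4->E, B2->T, B7->S, B6->T; outcomes B1=F, B2=T, B3=E, B4=E, B6=T, B7=S
input #2, b=4: events B1->T, B7->S, B6->T; outcomes B1=T, B6=T, B7=S
input #3, b=33: events B1->F, B3->S, B2->F, B5->F, B7->S, B6->T; outcomes B1=F, B2=F, B3=S, B5=F, B6=T, B7=S
input #4, b=20: events B1->F, B3->E, B4->E, B2->T, B7->S, B6->T; outcomes B1=F, B2=T, B3=E, B4=E, B6=T, B7=S
input #5, b=8: events B1->F, B3->E, B4->E, B2->F, B5->F, B7->S, B6->T; outcomes B1=F, B2=F, B3=E, B4=E, B5=F, B6=T, B7=S
input #6, b=13: events B1->F, B3->S, B2->F, B5->F, B7->S, B6->T; outcomes B1=F, B2=F, B3=S, B5=F, B6=T, B7=S
input #7, b=1: events B1->T, B7->S, B6->T; outcomes B1=T, B6=T, B7=S
input #8, b=19: events B1->F, B3->S, B2->F, B5->F, B7->S, B6->T; outcomes B1=F, B2=F, B3=S, B5=F, B6=T, B7=S
input #9, b=28: events B1->F, B3->E, B4->E, B2->T, B7->S, B6->T; outcomes B1=F, B2=T, B3=E, B4=E, B6=T, B7=S
the full pool covers 10 outcomes: B1=T, B1=F, B2=T, B2=F, B3=S, B3=E, B4=E, B5=F, B6=T, B7=S
size 1 is not enough: best union over all size-1 subsets is 7/10
size 2 is not enough: best union over all size-2 subsets is 9/10
the canonical winner is {1, 2, 3}: size 3, full 10-outcome coverage, earliest index list among size-3 covers
Answer: 1, 2, 3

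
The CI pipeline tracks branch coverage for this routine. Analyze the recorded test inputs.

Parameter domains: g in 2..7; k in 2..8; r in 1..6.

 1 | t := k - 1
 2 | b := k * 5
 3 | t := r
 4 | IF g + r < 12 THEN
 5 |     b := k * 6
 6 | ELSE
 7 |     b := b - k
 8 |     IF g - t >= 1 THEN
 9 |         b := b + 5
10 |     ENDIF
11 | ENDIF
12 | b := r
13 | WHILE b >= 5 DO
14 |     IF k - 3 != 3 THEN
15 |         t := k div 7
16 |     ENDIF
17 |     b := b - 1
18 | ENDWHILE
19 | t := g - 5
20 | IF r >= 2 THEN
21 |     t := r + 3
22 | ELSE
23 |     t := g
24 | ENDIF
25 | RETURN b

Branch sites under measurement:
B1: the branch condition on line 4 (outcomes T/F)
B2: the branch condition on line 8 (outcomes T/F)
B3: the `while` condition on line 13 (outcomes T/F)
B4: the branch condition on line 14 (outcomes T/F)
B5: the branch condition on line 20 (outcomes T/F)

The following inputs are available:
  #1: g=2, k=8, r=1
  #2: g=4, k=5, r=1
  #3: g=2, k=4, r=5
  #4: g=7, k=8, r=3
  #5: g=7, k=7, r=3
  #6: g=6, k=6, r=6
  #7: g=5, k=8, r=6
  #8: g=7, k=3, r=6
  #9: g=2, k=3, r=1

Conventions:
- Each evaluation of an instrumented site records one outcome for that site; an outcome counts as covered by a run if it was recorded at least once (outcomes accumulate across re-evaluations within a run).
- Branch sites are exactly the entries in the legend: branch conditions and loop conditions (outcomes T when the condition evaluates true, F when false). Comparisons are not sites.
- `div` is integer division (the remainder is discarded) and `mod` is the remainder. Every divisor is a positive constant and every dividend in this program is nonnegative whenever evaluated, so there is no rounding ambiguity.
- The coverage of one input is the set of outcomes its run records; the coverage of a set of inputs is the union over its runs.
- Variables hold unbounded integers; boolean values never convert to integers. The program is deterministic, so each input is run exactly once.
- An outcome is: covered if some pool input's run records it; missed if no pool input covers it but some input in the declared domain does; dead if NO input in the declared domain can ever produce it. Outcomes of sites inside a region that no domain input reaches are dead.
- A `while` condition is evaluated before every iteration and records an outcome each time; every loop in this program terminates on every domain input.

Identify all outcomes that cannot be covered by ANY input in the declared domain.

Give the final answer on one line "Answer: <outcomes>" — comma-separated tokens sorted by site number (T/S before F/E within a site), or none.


checking every outcome against all 252 domain inputs:
  reachable outcomes have witnesses, e.g. B1=T (e.g. g=2, k=2, r=1), B1=F (e.g. g=6, k=2, r=6), B2=T (e.g. g=7, k=2, r=5), B2=F (e.g. g=6, k=2, r=6)
Answer: none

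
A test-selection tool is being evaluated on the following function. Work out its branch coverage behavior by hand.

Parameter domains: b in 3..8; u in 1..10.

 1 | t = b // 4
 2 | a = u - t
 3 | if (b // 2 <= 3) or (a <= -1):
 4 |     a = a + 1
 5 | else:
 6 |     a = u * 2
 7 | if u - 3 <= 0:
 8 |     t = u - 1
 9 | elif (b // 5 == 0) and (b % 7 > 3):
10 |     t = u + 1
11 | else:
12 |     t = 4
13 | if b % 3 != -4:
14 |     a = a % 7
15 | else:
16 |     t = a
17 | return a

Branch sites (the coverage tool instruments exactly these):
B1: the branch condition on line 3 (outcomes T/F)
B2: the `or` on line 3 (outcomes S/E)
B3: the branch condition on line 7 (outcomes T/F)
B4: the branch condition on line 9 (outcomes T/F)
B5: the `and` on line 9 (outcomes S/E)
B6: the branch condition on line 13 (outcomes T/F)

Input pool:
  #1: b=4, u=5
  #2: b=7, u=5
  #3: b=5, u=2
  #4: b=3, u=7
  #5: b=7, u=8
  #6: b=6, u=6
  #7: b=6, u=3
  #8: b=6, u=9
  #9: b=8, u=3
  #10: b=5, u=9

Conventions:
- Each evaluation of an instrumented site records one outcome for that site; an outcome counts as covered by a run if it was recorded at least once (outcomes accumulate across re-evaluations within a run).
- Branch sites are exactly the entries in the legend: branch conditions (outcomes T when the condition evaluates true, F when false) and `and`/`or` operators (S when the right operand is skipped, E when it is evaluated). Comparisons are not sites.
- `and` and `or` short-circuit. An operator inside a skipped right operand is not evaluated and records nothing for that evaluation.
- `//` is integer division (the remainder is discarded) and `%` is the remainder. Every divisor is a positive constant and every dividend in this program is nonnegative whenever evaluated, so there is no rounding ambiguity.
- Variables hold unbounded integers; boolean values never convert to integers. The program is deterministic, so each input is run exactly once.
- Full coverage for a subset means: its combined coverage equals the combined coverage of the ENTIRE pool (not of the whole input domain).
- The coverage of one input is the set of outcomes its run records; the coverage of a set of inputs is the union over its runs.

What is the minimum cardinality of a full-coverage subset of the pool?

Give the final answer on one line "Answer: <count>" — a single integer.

input #1, b=4, u=5: events B2->S, B1->T, B3->F, B5->E, B4->T, B6->T; outcomes B1=T, B2=S, B3=F, B4=T, B5=E, B6=T
input #2, b=7, u=5: events B2->S, B1->T, B3->F, B5->S, B4->F, B6->T; outcomes B1=T, B2=S, B3=F, B4=F, B5=S, B6=T
input #3, b=5, u=2: events B2->S, B1->T, B3->T, B6->T; outcomes B1=T, B2=S, B3=T, B6=T
input #4, b=3, u=7: events B2->S, B1->T, B3->F, B5->E, B4->F, B6->T; outcomes B1=T, B2=S, B3=F, B4=F, B5=E, B6=T
input #5, b=7, u=8: events B2->S, B1->T, B3->F, B5->S, B4->F, B6->T; outcomes B1=T, B2=S, B3=F, B4=F, B5=S, B6=T
input #6, b=6, u=6: events B2->S, B1->T, B3->F, B5->S, B4->F, B6->T; outcomes B1=T, B2=S, B3=F, B4=F, B5=S, B6=T
input #7, b=6, u=3: events B2->S, B1->T, B3->T, B6->T; outcomes B1=T, B2=S, B3=T, B6=T
input #8, b=6, u=9: events B2->S, B1->T, B3->F, B5->S, B4->F, B6->T; outcomes B1=T, B2=S, B3=F, B4=F, B5=S, B6=T
input #9, b=8, u=3: events B2->E, B1->F, B3->T, B6->T; outcomes B1=F, B2=E, B3=T, B6=T
input #10, b=5, u=9: events B2->S, B1->T, B3->F, B5->S, B4->F, B6->T; outcomes B1=T, B2=S, B3=F, B4=F, B5=S, B6=T
the full pool covers 11 outcomes: B1=T, B1=F, B2=S, B2=E, B3=T, B3=F, B4=T, B4=F, B5=S, B5=E, B6=T
checked all size-1 subsets: none covers 11 outcomes (max 6/11)
checked all size-2 subsets: none covers 11 outcomes (max 9/11)
inputs {1, 2, 9} (size 3) cover everything; no size-3 subset with a lexicographically smaller index list covers all 11

Answer: 3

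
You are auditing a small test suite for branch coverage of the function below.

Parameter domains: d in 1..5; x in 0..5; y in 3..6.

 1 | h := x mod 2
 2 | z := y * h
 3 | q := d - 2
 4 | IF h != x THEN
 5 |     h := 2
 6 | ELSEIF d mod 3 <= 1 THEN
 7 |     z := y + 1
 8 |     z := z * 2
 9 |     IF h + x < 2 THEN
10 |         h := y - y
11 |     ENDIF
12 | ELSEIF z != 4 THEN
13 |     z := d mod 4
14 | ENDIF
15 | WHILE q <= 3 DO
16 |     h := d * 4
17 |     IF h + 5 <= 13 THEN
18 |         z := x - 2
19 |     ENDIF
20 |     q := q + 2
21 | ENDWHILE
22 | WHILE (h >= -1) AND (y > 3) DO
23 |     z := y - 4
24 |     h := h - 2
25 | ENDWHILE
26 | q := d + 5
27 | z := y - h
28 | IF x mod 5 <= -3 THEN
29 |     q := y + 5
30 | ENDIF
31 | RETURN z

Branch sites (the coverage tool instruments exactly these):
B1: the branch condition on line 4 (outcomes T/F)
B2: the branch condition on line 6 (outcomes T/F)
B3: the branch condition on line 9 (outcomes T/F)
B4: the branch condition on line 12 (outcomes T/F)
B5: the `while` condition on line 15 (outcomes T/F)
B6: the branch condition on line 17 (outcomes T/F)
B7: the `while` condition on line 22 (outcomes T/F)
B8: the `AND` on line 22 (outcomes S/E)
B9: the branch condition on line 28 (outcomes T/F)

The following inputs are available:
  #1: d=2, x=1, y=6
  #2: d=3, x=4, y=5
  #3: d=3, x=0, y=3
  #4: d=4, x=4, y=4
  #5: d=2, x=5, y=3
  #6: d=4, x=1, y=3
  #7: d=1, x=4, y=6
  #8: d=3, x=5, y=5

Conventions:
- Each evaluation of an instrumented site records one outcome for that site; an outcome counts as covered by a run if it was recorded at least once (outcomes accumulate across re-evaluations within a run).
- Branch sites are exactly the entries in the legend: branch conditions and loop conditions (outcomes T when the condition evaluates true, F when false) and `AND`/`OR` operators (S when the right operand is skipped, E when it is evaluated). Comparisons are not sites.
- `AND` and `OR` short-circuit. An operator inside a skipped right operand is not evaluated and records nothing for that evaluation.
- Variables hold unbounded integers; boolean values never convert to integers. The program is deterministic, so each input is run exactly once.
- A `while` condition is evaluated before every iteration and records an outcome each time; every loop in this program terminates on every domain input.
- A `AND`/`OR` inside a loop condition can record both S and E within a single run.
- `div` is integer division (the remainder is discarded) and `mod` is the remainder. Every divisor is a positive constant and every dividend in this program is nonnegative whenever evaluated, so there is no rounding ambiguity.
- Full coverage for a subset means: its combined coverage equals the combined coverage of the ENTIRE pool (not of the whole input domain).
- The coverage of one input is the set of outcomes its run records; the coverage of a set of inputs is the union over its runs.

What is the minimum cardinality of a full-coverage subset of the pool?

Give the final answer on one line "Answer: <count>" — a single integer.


#1 (d=2, x=1, y=6) -> B1->F, B2->F, B4->T, B5->T, B6->T, B5->T, B6->T, B5->F, B8->E, B7->T, B8->E, B7->T, B8->E, B7->T, ...; covered: B1=F, B2=F, B4=T, B5=T, B5=F, B6=T, B7=T, B7=F, B8=S, B8=E, B9=F
#2 (d=3, x=4, y=5) -> B1->T, B5->T, B6->F, B5->T, B6->F, B5->F, B8->E, B7->T, B8->E, B7->T, B8->E, B7->T, B8->E, B7->T, ...; covered: B1=T, B5=T, B5=F, B6=F, B7=T, B7=F, B8=S, B8=E, B9=F
#3 (d=3, x=0, y=3) -> B1->F, B2->T, B3->T, B5->T, B6->F, B5->T, B6->F, B5->F, B8->E, B7->F, B9->F; covered: B1=F, B2=T, B3=T, B5=T, B5=F, B6=F, B7=F, B8=E, B9=F
#4 (d=4, x=4, y=4) -> B1->T, B5->T, B6->F, B5->F, B8->E, B7->T, B8->E, B7->T, B8->E, B7->T, B8->E, B7->T, B8->E, B7->T, ...; covered: B1=T, B5=T, B5=F, B6=F, B7=T, B7=F, B8=S, B8=E, B9=F
#5 (d=2, x=5, y=3) -> B1->T, B5->T, B6->T, B5->T, B6->T, B5->F, B8->E, B7->F, B9->F; covered: B1=T, B5=T, B5=F, B6=T, B7=F, B8=E, B9=F
#6 (d=4, x=1, y=3) -> B1->F, B2->T, B3->F, B5->T, B6->F, B5->F, B8->E, B7->F, B9->F; covered: B1=F, B2=T, B3=F, B5=T, B5=F, B6=F, B7=F, B8=E, B9=F
#7 (d=1, x=4, y=6) -> B1->T, B5->T, B6->T, B5->T, B6->T, B5->T, B6->T, B5->F, B8->E, B7->T, B8->E, B7->T, B8->E, B7->T, ...; covered: B1=T, B5=T, B5=F, B6=T, B7=T, B7=F, B8=S, B8=E, B9=F
#8 (d=3, x=5, y=5) -> B1->T, B5->T, B6->F, B5->T, B6->F, B5->F, B8->E, B7->T, B8->E, B7->T, B8->E, B7->T, B8->E, B7->T, ...; covered: B1=T, B5=T, B5=F, B6=F, B7=T, B7=F, B8=S, B8=E, B9=F
union over all inputs: B1=T, B1=F, B2=T, B2=F, B3=T, B3=F, B4=T, B5=T, B5=F, B6=T, B6=F, B7=T, B7=F, B8=S, B8=E, B9=F (16 outcomes)
no size-1 subset reaches all 16 outcomes (best union: 11/16)
no size-2 subset reaches all 16 outcomes (best union: 14/16)
no size-3 subset reaches all 16 outcomes (best union: 15/16)
inputs {1, 2, 3, 6} (size 4) cover everything; no size-4 subset with a lexicographically smaller index list covers all 16
Answer: 4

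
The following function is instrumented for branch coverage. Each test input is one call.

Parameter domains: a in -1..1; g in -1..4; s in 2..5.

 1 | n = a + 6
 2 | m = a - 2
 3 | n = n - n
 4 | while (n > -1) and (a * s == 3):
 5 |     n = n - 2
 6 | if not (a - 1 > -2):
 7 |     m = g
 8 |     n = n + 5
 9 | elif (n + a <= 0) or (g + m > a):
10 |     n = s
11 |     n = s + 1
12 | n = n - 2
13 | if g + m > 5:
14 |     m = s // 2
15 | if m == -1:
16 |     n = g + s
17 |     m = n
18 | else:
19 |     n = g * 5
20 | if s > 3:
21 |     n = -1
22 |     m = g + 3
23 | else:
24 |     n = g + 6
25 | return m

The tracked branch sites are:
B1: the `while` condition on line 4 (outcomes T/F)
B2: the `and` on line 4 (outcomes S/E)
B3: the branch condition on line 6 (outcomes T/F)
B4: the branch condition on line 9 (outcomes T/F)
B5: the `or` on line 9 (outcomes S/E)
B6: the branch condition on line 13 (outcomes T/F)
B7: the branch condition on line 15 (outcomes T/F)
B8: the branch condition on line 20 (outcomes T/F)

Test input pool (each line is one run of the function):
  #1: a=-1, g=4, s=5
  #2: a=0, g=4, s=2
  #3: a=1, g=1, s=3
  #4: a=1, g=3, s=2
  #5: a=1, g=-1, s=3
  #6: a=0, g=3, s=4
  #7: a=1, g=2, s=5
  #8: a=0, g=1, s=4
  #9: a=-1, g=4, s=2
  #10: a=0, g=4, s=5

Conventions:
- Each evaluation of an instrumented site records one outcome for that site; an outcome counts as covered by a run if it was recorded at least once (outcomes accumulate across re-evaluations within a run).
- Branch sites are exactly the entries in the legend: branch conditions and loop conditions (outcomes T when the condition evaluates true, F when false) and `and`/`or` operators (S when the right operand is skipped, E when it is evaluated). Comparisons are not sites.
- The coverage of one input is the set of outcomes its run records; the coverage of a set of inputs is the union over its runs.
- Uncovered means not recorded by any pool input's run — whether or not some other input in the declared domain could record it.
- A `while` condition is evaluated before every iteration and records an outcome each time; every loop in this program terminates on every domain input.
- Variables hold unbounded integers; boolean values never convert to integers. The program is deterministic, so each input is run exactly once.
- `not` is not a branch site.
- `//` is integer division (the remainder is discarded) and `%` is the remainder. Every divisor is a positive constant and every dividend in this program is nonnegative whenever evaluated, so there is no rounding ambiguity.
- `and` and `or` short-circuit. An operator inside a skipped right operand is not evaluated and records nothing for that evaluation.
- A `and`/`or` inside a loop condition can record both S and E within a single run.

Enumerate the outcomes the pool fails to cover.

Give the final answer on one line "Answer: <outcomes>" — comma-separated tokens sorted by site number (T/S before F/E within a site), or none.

test 1 (a=-1, g=4, s=5) fires B2->E, B1->F, B3->T, B6->T, B7->F, B8->T; hits B1=F, B2=E, B3=T, B6=T, B7=F, B8=T
test 2 (a=0, g=4, s=2) fires B2->E, B1->F, B3->F, B5->S, B4->T, B6->F, B7->F, B8->F; hits B1=F, B2=E, B3=F, B4=T, B5=S, B6=F, B7=F, B8=F
test 3 (a=1, g=1, s=3) fires B2->E, B1->T, B2->S, B1->F, B3->F, B5->S, B4->T, B6->F, B7->T, B8->F; hits B1=T, B1=F, B2=S, B2=E, B3=F, B4=T, B5=S, B6=F, B7=T, B8=F
test 4 (a=1, g=3, s=2) fires B2->E, B1->F, B3->F, B5->E, B4->T, B6->F, B7->T, B8->F; hits B1=F, B2=E, B3=F, B4=T, B5=E, B6=F, B7=T, B8=F
test 5 (a=1, g=-1, s=3) fires B2->E, B1->T, B2->S, B1->F, B3->F, B5->S, B4->T, B6->F, B7->T, B8->F; hits B1=T, B1=F, B2=S, B2=E, B3=F, B4=T, B5=S, B6=F, B7=T, B8=F
test 6 (a=0, g=3, s=4) fires B2->E, B1->F, B3->F, B5->S, B4->T, B6->F, B7->F, B8->T; hits B1=F, B2=E, B3=F, B4=T, B5=S, B6=F, B7=F, B8=T
test 7 (a=1, g=2, s=5) fires B2->E, B1->F, B3->F, B5->E, B4->F, B6->F, B7->T, B8->T; hits B1=F, B2=E, B3=F, B4=F, B5=E, B6=F, B7=T, B8=T
test 8 (a=0, g=1, s=4) fires B2->E, B1->F, B3->F, B5->S, B4->T, B6->F, B7->F, B8->T; hits B1=F, B2=E, B3=F, B4=T, B5=S, B6=F, B7=F, B8=T
test 9 (a=-1, g=4, s=2) fires B2->E, B1->F, B3->T, B6->T, B7->F, B8->F; hits B1=F, B2=E, B3=T, B6=T, B7=F, B8=F
test 10 (a=0, g=4, s=5) fires B2->E, B1->F, B3->F, B5->S, B4->T, B6->F, B7->F, B8->T; hits B1=F, B2=E, B3=F, B4=T, B5=S, B6=F, B7=F, B8=T
union over the pool: B1=T, B1=F, B2=S, B2=E, B3=T, B3=F, B4=T, B4=F, B5=S, B5=E, B6=T, B6=F, B7=T, B7=F, B8=T, B8=F
uncovered (0 of 16): none

Answer: none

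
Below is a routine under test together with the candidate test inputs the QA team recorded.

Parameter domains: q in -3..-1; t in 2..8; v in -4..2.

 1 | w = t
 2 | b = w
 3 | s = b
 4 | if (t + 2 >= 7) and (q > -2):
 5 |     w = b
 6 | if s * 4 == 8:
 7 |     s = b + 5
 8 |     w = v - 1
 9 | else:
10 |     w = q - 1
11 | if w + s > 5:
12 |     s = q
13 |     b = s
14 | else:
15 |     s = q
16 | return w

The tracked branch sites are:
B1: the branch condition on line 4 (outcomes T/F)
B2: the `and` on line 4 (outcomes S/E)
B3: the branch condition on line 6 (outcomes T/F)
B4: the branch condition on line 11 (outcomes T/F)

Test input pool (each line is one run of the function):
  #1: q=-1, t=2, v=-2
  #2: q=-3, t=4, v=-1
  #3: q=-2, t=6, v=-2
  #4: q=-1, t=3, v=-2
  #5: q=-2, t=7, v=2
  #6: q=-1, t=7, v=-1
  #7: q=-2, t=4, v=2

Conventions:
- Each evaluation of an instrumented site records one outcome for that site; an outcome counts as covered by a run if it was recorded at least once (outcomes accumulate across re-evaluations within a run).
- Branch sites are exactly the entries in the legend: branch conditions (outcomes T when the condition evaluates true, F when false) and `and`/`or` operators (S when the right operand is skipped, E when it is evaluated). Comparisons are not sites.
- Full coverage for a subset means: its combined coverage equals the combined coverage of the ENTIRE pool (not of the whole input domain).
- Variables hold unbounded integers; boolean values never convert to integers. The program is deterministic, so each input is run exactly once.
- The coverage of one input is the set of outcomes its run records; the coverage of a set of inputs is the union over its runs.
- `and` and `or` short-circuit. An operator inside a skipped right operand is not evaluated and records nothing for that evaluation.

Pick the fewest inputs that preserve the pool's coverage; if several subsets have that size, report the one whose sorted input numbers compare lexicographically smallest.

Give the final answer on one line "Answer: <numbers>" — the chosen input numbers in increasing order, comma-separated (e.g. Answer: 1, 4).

input #1 (q=-1, t=2, v=-2): events B2->S, B1->F, B3->T, B4->F; covers B1=F, B2=S, B3=T, B4=F
input #2 (q=-3, t=4, v=-1): events B2->S, B1->F, B3->F, B4->F; covers B1=F, B2=S, B3=F, B4=F
input #3 (q=-2, t=6, v=-2): events B2->E, B1->F, B3->F, B4->F; covers B1=F, B2=E, B3=F, B4=F
input #4 (q=-1, t=3, v=-2): events B2->S, B1->F, B3->F, B4->F; covers B1=F, B2=S, B3=F, B4=F
input #5 (q=-2, t=7, v=2): events B2->E, B1->F, B3->F, B4->F; covers B1=F, B2=E, B3=F, B4=F
input #6 (q=-1, t=7, v=-1): events B2->E, B1->T, B3->F, B4->F; covers B1=T, B2=E, B3=F, B4=F
input #7 (q=-2, t=4, v=2): events B2->S, B1->F, B3->F, B4->F; covers B1=F, B2=S, B3=F, B4=F
pool-wide coverage (7 outcomes): B1=T, B1=F, B2=S, B2=E, B3=T, B3=F, B4=F
checked all size-1 subsets: none covers 7 outcomes (max 4/7)
at size 2, {1, 6} reaches all 7 outcomes; every lexicographically earlier size-2 subset fails

Answer: 1, 6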